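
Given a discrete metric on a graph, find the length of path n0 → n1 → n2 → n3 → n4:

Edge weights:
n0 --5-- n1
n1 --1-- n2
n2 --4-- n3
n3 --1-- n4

Arc length = 5 + 1 + 4 + 1 = 11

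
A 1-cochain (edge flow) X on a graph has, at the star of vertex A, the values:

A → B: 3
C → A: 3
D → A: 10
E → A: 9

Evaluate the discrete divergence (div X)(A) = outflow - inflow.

Divergence = sum of outgoing flows = 3 + (-3) + (-10) + (-9) = -19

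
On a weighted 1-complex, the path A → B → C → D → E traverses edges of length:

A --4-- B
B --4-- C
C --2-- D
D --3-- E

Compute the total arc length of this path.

Arc length = 4 + 4 + 2 + 3 = 13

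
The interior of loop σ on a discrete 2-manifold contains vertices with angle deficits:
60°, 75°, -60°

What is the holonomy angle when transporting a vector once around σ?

Holonomy = total enclosed curvature = 60° + 75° + (-60°) = 75°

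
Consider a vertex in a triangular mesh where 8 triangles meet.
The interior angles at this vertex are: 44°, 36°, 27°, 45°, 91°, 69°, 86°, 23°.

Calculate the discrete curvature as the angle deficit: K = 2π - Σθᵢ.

Sum of angles = 421°. K = 360° - 421° = -61° = -61π/180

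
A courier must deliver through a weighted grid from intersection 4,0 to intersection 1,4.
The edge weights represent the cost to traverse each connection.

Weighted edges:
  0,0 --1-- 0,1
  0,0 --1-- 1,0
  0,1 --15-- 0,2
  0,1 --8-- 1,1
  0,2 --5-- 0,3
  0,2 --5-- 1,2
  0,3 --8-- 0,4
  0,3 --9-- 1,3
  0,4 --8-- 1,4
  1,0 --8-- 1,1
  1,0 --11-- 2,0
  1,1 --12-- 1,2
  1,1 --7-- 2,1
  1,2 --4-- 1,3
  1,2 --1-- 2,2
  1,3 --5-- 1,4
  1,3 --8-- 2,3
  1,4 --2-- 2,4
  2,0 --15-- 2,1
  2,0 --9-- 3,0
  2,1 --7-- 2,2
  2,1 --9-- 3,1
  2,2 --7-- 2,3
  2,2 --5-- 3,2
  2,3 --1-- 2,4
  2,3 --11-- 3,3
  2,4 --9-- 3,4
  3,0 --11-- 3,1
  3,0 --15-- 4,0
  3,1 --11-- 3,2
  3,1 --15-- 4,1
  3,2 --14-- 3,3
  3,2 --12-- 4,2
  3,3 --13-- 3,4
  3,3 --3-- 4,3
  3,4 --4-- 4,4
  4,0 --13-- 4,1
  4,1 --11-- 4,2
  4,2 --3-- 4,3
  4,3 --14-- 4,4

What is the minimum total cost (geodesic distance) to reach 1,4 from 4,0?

Shortest path: 4,0 → 4,1 → 4,2 → 4,3 → 3,3 → 2,3 → 2,4 → 1,4, total weight = 44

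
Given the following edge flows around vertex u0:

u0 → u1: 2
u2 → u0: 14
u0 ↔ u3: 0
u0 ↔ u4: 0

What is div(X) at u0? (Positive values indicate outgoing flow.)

Divergence = sum of outgoing flows = 2 + (-14) + 0 + 0 = -12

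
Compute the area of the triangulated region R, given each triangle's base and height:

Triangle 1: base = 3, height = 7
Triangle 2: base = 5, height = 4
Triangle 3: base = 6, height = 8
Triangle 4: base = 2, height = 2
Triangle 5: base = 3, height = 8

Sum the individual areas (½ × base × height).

(1/2)×3×7 + (1/2)×5×4 + (1/2)×6×8 + (1/2)×2×2 + (1/2)×3×8 = 58.5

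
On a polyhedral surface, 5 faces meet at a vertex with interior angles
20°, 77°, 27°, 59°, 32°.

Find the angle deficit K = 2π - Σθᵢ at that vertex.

Sum of angles = 215°. K = 360° - 215° = 145° = 29π/36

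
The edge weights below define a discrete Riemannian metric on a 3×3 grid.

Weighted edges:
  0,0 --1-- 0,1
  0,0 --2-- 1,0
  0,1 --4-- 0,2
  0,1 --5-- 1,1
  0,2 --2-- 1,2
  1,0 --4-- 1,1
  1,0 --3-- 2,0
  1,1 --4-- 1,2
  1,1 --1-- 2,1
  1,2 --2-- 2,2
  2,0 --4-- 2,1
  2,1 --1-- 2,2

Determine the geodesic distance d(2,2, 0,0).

Shortest path: 2,2 → 2,1 → 1,1 → 1,0 → 0,0, total weight = 8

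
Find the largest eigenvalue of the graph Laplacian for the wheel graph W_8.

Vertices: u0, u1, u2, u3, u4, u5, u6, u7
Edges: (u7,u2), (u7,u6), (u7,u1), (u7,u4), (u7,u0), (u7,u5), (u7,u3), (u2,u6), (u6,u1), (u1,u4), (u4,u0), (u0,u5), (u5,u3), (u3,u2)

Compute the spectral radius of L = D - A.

The wheel W_8 is the join K_1 ∨ C_7 (a hub joined to every vertex of a cycle of length 7). For a join G ∨ H (G on p vertices, H on q vertices) the Laplacian spectrum is 0, p+q, the eigenvalues of L(G) other than one 0 each shifted by +q, and the eigenvalues of L(H) other than one 0 each shifted by +p. With G = K_1 (p = 1, nothing left after dropping its 0) and H = C_7 (q = 7, eigenvalues 2 − 2cos(2πk/7), k = 0, …, 6; drop k = 0), the spectrum of W_8 is 0, 8, and 1 + (2 − 2cos(2πk/7)) = 3 − 2cos(2πk/7) for k = 1, …, 6:
k=1: 3 − 2cos(2π/7) = 1.753; k=2: 3 − 2cos(4π/7) = 3.445; k=3: 3 − 2cos(6π/7) = 4.8019; k=4: 3 − 2cos(8π/7) = 4.8019; k=5: 3 − 2cos(10π/7) = 3.445; k=6: 3 − 2cos(12π/7) = 1.753.
Laplacian eigenvalues: [0.0, 1.753, 1.753, 3.445, 3.445, 4.8019, 4.8019, 8.0]. Largest eigenvalue (spectral radius) = 8.0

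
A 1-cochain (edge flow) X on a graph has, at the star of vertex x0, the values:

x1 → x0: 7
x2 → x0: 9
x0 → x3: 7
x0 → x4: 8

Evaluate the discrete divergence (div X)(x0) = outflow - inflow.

Divergence = sum of outgoing flows = (-7) + (-9) + 7 + 8 = -1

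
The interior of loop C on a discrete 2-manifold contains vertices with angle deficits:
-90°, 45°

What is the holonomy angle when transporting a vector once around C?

Holonomy = total enclosed curvature = (-90°) + 45° = -45°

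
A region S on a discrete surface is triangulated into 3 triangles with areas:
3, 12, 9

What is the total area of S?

3 + 12 + 9 = 24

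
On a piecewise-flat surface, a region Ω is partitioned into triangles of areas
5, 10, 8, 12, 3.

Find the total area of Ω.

5 + 10 + 8 + 12 + 3 = 38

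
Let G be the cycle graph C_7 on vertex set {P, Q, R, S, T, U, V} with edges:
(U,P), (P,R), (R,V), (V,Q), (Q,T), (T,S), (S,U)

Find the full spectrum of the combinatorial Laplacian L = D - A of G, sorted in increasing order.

The cycle graph C_n has Laplacian eigenvalues λ_k = 2 − 2cos(2πk/n), k = 0, 1, …, n−1. Here n = 7:
k=0: 2 − 2cos(0) = 0.0; k=1: 2 − 2cos(2π/7) = 0.753; k=2: 2 − 2cos(4π/7) = 2.445; k=3: 2 − 2cos(6π/7) = 3.8019; k=4: 2 − 2cos(8π/7) = 3.8019; k=5: 2 − 2cos(10π/7) = 2.445; k=6: 2 − 2cos(12π/7) = 0.753.
Laplacian eigenvalues (increasing order): [0.0, 0.753, 0.753, 2.445, 2.445, 3.8019, 3.8019]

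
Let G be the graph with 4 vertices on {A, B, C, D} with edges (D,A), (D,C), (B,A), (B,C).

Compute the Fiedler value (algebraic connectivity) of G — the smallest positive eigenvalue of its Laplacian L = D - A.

Degrees: deg(A) = 2, deg(B) = 2, deg(C) = 2, deg(D) = 2.
L = D − A with rows/columns ordered (A, B, C, D):
  [ 2, -1,  0, -1]
  [-1,  2, -1,  0]
  [ 0, -1,  2, -1]
  [-1,  0, -1,  2]
Characteristic polynomial: det(λI − L) = λ(λ − 2)²(λ − 4).
Roots: λ = 0; (λ − 2) = 0 ⇒ λ = 2 (multiplicity 2); (λ − 4) = 0 ⇒ λ = 4.
(Check: the roots sum (with multiplicity) to 8, matching trace L = Σdeg = 2·4 = 8.)
Laplacian eigenvalues: [0.0, 2.0, 2.0, 4.0]. Algebraic connectivity (smallest non-zero eigenvalue) = 2.0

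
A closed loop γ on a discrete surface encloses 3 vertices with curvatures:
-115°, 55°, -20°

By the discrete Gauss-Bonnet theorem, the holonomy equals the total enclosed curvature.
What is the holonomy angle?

Holonomy = total enclosed curvature = (-115°) + 55° + (-20°) = -80°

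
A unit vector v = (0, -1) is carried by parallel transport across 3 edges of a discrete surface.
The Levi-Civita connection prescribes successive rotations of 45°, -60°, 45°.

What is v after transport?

Total rotation: 45° + (-60°) + 45° = 30°. Final vector: (0.5000, -0.8660)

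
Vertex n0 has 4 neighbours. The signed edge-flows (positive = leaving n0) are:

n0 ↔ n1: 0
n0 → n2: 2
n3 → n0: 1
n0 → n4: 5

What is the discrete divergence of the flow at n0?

Divergence = sum of outgoing flows = 0 + 2 + (-1) + 5 = 6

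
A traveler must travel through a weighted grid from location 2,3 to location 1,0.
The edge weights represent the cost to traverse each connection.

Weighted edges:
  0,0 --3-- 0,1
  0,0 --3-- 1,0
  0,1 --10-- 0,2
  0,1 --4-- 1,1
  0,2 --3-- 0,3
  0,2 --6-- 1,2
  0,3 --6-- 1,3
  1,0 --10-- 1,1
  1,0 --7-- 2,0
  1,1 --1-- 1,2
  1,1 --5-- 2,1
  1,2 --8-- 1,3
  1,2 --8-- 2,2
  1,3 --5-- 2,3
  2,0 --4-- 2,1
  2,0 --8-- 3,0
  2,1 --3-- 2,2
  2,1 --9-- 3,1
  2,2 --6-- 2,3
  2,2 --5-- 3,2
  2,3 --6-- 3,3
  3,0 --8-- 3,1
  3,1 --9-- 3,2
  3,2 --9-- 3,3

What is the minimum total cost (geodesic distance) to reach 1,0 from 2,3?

Shortest path: 2,3 → 2,2 → 2,1 → 2,0 → 1,0, total weight = 20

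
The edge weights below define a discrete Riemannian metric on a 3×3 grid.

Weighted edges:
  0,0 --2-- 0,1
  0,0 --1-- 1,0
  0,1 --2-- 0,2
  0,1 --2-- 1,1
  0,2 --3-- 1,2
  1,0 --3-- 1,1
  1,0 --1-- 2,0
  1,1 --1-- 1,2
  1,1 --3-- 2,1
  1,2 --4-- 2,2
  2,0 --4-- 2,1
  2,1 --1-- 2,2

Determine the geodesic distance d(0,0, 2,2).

Shortest path: 0,0 → 1,0 → 2,0 → 2,1 → 2,2, total weight = 7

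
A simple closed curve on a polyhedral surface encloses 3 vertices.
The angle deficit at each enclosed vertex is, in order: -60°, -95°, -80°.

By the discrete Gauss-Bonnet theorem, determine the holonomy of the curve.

Holonomy = total enclosed curvature = (-60°) + (-95°) + (-80°) = -235°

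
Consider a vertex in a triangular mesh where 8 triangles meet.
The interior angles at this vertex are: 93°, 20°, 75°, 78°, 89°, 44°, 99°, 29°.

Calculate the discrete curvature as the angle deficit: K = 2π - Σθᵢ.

Sum of angles = 527°. K = 360° - 527° = -167° = -167π/180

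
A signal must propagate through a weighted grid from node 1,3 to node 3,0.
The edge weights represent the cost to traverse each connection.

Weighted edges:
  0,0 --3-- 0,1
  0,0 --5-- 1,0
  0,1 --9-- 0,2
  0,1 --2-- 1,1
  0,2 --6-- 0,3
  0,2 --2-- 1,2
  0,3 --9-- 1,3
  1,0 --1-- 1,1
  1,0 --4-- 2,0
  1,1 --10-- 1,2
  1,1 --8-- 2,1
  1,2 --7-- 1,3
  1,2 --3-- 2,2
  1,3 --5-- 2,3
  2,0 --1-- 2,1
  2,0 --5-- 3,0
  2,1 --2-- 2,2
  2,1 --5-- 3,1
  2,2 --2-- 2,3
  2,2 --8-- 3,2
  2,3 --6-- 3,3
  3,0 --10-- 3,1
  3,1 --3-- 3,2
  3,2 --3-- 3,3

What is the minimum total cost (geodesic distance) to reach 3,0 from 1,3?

Shortest path: 1,3 → 2,3 → 2,2 → 2,1 → 2,0 → 3,0, total weight = 15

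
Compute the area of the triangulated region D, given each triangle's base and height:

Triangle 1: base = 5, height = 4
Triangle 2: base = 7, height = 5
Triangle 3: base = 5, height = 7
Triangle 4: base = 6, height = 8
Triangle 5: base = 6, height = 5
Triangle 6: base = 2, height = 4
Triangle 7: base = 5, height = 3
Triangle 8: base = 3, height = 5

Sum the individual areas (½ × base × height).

(1/2)×5×4 + (1/2)×7×5 + (1/2)×5×7 + (1/2)×6×8 + (1/2)×6×5 + (1/2)×2×4 + (1/2)×5×3 + (1/2)×3×5 = 103.0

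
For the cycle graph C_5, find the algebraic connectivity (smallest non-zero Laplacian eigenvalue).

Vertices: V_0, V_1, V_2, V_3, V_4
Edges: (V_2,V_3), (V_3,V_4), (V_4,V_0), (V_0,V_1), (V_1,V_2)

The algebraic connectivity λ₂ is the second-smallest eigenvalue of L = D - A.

The cycle graph C_n has Laplacian eigenvalues λ_k = 2 − 2cos(2πk/n), k = 0, 1, …, n−1. Here n = 5:
k=0: 2 − 2cos(0) = 0.0; k=1: 2 − 2cos(2π/5) = 1.382; k=2: 2 − 2cos(4π/5) = 3.618; k=3: 2 − 2cos(6π/5) = 3.618; k=4: 2 − 2cos(8π/5) = 1.382.
Laplacian eigenvalues: [0.0, 1.382, 1.382, 3.618, 3.618]. Algebraic connectivity (smallest non-zero eigenvalue) = 1.382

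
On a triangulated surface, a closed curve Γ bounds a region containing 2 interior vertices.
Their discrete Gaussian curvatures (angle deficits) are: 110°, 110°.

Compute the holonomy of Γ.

Holonomy = total enclosed curvature = 110° + 110° = 220°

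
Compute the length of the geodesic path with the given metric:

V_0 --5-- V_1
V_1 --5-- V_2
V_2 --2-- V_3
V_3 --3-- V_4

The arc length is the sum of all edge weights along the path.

Arc length = 5 + 5 + 2 + 3 = 15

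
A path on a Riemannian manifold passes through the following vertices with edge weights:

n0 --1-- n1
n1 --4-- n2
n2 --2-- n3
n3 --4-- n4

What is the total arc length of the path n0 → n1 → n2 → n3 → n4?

Arc length = 1 + 4 + 2 + 4 = 11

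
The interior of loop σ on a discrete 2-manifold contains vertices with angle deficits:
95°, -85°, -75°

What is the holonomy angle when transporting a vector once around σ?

Holonomy = total enclosed curvature = 95° + (-85°) + (-75°) = -65°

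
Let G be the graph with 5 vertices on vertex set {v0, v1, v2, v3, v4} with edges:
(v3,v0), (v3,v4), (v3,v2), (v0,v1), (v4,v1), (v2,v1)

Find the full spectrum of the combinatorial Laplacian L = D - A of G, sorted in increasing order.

Degrees: deg(v0) = 2, deg(v1) = 3, deg(v2) = 2, deg(v3) = 3, deg(v4) = 2.
L = D − A with rows/columns ordered (v0, v1, v2, v3, v4):
  [ 2, -1,  0, -1,  0]
  [-1,  3, -1,  0, -1]
  [ 0, -1,  2, -1,  0]
  [-1,  0, -1,  3, -1]
  [ 0, -1,  0, -1,  2]
Characteristic polynomial: det(λI − L) = λ(λ − 2)²(λ − 3)(λ − 5).
Roots: λ = 0; (λ − 2) = 0 ⇒ λ = 2 (multiplicity 2); (λ − 3) = 0 ⇒ λ = 3; (λ − 5) = 0 ⇒ λ = 5.
(Check: the roots sum (with multiplicity) to 12, matching trace L = Σdeg = 2·6 = 12.)
Laplacian eigenvalues (increasing order): [0.0, 2.0, 2.0, 3.0, 5.0]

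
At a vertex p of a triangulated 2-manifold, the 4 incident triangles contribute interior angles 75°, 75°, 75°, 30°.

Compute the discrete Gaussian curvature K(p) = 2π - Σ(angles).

Sum of angles = 255°. K = 360° - 255° = 105°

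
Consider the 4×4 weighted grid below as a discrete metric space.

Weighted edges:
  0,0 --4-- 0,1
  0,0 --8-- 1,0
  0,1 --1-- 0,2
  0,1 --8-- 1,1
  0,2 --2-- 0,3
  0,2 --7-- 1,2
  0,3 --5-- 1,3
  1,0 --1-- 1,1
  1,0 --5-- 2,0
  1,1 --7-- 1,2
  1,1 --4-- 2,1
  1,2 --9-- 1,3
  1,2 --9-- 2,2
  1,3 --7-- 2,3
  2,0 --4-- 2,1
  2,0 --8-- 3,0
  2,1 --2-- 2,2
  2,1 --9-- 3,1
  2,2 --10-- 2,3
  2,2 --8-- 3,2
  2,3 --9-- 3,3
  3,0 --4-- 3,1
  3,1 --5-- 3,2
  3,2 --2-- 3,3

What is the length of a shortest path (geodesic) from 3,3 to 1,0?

Shortest path: 3,3 → 3,2 → 2,2 → 2,1 → 1,1 → 1,0, total weight = 17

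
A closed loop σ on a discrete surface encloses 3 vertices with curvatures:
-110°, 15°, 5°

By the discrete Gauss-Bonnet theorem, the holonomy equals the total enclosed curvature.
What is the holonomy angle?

Holonomy = total enclosed curvature = (-110°) + 15° + 5° = -90°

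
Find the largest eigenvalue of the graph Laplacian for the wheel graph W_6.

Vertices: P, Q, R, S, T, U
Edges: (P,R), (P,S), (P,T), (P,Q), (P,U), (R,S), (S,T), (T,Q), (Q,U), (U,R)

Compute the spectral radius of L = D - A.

The wheel W_6 is the join K_1 ∨ C_5 (a hub joined to every vertex of a cycle of length 5). For a join G ∨ H (G on p vertices, H on q vertices) the Laplacian spectrum is 0, p+q, the eigenvalues of L(G) other than one 0 each shifted by +q, and the eigenvalues of L(H) other than one 0 each shifted by +p. With G = K_1 (p = 1, nothing left after dropping its 0) and H = C_5 (q = 5, eigenvalues 2 − 2cos(2πk/5), k = 0, …, 4; drop k = 0), the spectrum of W_6 is 0, 6, and 1 + (2 − 2cos(2πk/5)) = 3 − 2cos(2πk/5) for k = 1, …, 4:
k=1: 3 − 2cos(2π/5) = 2.382; k=2: 3 − 2cos(4π/5) = 4.618; k=3: 3 − 2cos(6π/5) = 4.618; k=4: 3 − 2cos(8π/5) = 2.382.
Laplacian eigenvalues: [0.0, 2.382, 2.382, 4.618, 4.618, 6.0]. Largest eigenvalue (spectral radius) = 6.0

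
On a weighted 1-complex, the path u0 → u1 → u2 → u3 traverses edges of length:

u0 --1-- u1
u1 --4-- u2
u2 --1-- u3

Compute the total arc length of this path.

Arc length = 1 + 4 + 1 = 6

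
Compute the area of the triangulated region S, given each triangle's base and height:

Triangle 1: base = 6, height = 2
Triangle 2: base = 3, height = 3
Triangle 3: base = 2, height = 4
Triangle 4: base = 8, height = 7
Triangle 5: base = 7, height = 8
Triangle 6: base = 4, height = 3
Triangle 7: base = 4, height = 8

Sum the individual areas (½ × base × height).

(1/2)×6×2 + (1/2)×3×3 + (1/2)×2×4 + (1/2)×8×7 + (1/2)×7×8 + (1/2)×4×3 + (1/2)×4×8 = 92.5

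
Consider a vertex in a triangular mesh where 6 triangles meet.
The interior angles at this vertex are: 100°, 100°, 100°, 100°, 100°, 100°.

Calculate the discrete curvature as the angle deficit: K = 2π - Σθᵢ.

Sum of angles = 600°. K = 360° - 600° = -240° = -4π/3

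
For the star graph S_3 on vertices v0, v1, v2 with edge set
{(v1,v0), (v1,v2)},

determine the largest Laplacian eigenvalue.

The star S_3 is the complete bipartite graph K_{1,2} (one hub of degree 2, 2 leaves of degree 1). The Laplacian spectrum of K_{p,q} is 0, p (multiplicity q−1), q (multiplicity p−1), p+q. With p = 1, q = 2: 0 once, 1 with multiplicity 1, and 3 once. (Check: trace L = sum of degrees = 4 = 1·1 + 3.)
Laplacian eigenvalues: [0.0, 1.0, 3.0]. Largest eigenvalue (spectral radius) = 3.0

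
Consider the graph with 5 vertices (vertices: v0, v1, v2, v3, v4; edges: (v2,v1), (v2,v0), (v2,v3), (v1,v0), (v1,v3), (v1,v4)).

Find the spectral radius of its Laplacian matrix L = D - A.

Degrees: deg(v0) = 2, deg(v1) = 4, deg(v2) = 3, deg(v3) = 2, deg(v4) = 1.
L = D − A with rows/columns ordered (v0, v1, v2, v3, v4):
  [ 2, -1, -1,  0,  0]
  [-1,  4, -1, -1, -1]
  [-1, -1,  3, -1,  0]
  [ 0, -1, -1,  2,  0]
  [ 0, -1,  0,  0,  1]
Characteristic polynomial: det(λI − L) = λ(λ − 1)(λ − 2)(λ − 4)(λ − 5).
Roots: λ = 0; (λ − 1) = 0 ⇒ λ = 1; (λ − 2) = 0 ⇒ λ = 2; (λ − 4) = 0 ⇒ λ = 4; (λ − 5) = 0 ⇒ λ = 5.
(Check: the roots sum (with multiplicity) to 12, matching trace L = Σdeg = 2·6 = 12.)
Laplacian eigenvalues: [0.0, 1.0, 2.0, 4.0, 5.0]. Largest eigenvalue (spectral radius) = 5.0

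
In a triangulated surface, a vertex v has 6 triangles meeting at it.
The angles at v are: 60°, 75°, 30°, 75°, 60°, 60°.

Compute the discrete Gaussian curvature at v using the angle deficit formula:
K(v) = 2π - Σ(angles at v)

Sum of angles = 360°. K = 360° - 360° = 0°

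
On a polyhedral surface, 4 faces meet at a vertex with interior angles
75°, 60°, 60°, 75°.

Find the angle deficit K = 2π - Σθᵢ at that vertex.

Sum of angles = 270°. K = 360° - 270° = 90°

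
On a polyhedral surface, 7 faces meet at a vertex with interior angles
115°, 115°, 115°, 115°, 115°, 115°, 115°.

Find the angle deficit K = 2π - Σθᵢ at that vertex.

Sum of angles = 805°. K = 360° - 805° = -445° = -89π/36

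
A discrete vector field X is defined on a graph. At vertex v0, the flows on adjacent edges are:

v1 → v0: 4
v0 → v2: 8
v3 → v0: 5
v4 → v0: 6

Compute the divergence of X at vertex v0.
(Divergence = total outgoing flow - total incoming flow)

Divergence = sum of outgoing flows = (-4) + 8 + (-5) + (-6) = -7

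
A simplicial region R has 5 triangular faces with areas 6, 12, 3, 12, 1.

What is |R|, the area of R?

6 + 12 + 3 + 12 + 1 = 34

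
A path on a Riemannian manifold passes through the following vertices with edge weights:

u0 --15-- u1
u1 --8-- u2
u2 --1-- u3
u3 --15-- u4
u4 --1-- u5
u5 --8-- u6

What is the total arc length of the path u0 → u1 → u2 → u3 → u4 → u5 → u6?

Arc length = 15 + 8 + 1 + 15 + 1 + 8 = 48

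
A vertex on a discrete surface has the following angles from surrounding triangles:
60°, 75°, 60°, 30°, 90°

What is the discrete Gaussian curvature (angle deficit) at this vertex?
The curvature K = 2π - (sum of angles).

Sum of angles = 315°. K = 360° - 315° = 45° = π/4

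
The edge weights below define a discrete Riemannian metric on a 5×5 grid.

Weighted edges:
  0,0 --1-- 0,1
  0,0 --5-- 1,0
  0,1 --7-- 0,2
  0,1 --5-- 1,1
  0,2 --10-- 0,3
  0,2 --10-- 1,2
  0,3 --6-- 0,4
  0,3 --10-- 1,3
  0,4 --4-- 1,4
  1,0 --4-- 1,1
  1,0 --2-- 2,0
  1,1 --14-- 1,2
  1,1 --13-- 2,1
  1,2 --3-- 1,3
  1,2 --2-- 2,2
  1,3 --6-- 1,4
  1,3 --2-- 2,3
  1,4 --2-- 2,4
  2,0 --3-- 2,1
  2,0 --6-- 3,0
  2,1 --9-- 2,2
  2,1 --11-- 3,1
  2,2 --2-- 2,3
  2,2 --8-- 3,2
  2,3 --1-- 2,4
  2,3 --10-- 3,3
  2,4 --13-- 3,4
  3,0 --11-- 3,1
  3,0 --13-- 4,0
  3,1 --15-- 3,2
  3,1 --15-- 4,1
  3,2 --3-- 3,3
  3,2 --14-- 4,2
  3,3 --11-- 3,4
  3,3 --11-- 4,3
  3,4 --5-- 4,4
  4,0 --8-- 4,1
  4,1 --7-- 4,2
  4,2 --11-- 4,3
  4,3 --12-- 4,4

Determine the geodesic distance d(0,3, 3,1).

Shortest path: 0,3 → 1,3 → 2,3 → 2,2 → 2,1 → 3,1, total weight = 34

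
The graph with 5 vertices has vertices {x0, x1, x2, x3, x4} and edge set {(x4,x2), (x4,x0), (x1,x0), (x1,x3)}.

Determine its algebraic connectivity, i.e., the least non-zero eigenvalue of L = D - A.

Degrees: deg(x0) = 2, deg(x1) = 2, deg(x2) = 1, deg(x3) = 1, deg(x4) = 2.
L = D − A with rows/columns ordered (x0, x1, x2, x3, x4):
  [ 2, -1,  0,  0, -1]
  [-1,  2,  0, -1,  0]
  [ 0,  0,  1,  0, -1]
  [ 0, -1,  0,  1,  0]
  [-1,  0, -1,  0,  2]
Characteristic polynomial: det(λI − L) = λ(λ² − 3λ + 1)(λ² − 5λ + 5).
Roots: λ = 0; (λ² − 3λ + 1) = 0 ⇒ λ = (3 ± √5)/2 ≈ 0.382, 2.618; (λ² − 5λ + 5) = 0 ⇒ λ = (5 ± √5)/2 ≈ 1.382, 3.618.
(Check: the roots sum (with multiplicity) to 8, matching trace L = Σdeg = 2·4 = 8.)
Laplacian eigenvalues: [0.0, 0.382, 1.382, 2.618, 3.618]. Algebraic connectivity (smallest non-zero eigenvalue) = 0.382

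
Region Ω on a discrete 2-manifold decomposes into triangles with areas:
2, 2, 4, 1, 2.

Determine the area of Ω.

2 + 2 + 4 + 1 + 2 = 11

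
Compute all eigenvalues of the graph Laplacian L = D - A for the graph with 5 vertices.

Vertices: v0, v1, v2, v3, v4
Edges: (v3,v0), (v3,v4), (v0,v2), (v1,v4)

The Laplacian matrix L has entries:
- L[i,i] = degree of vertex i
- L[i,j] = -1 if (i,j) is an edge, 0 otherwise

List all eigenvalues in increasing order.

Degrees: deg(v0) = 2, deg(v1) = 1, deg(v2) = 1, deg(v3) = 2, deg(v4) = 2.
L = D − A with rows/columns ordered (v0, v1, v2, v3, v4):
  [ 2,  0, -1, -1,  0]
  [ 0,  1,  0,  0, -1]
  [-1,  0,  1,  0,  0]
  [-1,  0,  0,  2, -1]
  [ 0, -1,  0, -1,  2]
Characteristic polynomial: det(λI − L) = λ(λ² − 3λ + 1)(λ² − 5λ + 5).
Roots: λ = 0; (λ² − 3λ + 1) = 0 ⇒ λ = (3 ± √5)/2 ≈ 0.382, 2.618; (λ² − 5λ + 5) = 0 ⇒ λ = (5 ± √5)/2 ≈ 1.382, 3.618.
(Check: the roots sum (with multiplicity) to 8, matching trace L = Σdeg = 2·4 = 8.)
Laplacian eigenvalues (increasing order): [0.0, 0.382, 1.382, 2.618, 3.618]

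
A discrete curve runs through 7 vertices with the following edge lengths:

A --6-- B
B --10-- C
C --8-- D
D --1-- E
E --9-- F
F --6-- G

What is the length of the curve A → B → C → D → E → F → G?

Arc length = 6 + 10 + 8 + 1 + 9 + 6 = 40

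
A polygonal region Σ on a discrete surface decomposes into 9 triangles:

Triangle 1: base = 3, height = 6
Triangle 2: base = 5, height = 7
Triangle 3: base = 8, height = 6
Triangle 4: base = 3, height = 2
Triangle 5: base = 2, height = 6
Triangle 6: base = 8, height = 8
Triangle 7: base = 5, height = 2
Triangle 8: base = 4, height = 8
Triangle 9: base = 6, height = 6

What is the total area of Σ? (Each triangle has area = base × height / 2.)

(1/2)×3×6 + (1/2)×5×7 + (1/2)×8×6 + (1/2)×3×2 + (1/2)×2×6 + (1/2)×8×8 + (1/2)×5×2 + (1/2)×4×8 + (1/2)×6×6 = 130.5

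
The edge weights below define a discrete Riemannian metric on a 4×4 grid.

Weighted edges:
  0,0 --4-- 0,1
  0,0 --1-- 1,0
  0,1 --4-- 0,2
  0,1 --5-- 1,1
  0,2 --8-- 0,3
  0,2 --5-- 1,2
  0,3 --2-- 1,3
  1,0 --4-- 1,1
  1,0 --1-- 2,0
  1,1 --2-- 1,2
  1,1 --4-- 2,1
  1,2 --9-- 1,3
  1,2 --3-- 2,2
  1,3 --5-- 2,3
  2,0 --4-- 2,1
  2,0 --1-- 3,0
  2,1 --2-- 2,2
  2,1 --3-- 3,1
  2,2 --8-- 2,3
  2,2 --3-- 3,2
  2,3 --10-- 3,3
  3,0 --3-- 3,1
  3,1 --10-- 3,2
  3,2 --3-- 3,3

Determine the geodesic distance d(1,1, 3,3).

Shortest path: 1,1 → 1,2 → 2,2 → 3,2 → 3,3, total weight = 11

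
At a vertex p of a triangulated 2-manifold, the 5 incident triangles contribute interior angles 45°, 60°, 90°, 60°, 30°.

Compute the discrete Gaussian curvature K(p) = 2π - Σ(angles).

Sum of angles = 285°. K = 360° - 285° = 75°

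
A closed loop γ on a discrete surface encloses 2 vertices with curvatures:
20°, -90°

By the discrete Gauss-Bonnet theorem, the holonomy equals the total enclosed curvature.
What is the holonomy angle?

Holonomy = total enclosed curvature = 20° + (-90°) = -70°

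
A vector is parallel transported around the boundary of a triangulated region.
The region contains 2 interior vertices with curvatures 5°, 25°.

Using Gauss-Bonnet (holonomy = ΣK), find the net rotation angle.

Holonomy = total enclosed curvature = 5° + 25° = 30°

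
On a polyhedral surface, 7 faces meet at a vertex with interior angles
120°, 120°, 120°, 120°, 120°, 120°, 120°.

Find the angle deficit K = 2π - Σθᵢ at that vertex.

Sum of angles = 840°. K = 360° - 840° = -480° = -8π/3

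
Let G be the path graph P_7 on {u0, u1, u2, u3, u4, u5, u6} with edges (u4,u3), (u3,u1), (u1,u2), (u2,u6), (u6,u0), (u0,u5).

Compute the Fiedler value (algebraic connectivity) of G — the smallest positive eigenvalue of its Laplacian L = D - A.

The path graph P_n has Laplacian eigenvalues λ_k = 2 − 2cos(kπ/n), k = 0, 1, …, n−1. Here n = 7:
k=0: 2 − 2cos(0) = 0.0; k=1: 2 − 2cos(π/7) = 0.1981; k=2: 2 − 2cos(2π/7) = 0.753; k=3: 2 − 2cos(3π/7) = 1.555; k=4: 2 − 2cos(4π/7) = 2.445; k=5: 2 − 2cos(5π/7) = 3.247; k=6: 2 − 2cos(6π/7) = 3.8019.
Laplacian eigenvalues: [0.0, 0.1981, 0.753, 1.555, 2.445, 3.247, 3.8019]. Algebraic connectivity (smallest non-zero eigenvalue) = 0.1981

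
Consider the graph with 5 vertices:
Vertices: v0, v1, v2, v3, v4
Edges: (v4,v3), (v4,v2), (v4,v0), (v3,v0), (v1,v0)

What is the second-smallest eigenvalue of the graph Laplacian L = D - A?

Degrees: deg(v0) = 3, deg(v1) = 1, deg(v2) = 1, deg(v3) = 2, deg(v4) = 3.
L = D − A with rows/columns ordered (v0, v1, v2, v3, v4):
  [ 3, -1,  0, -1, -1]
  [-1,  1,  0,  0,  0]
  [ 0,  0,  1,  0, -1]
  [-1,  0,  0,  2, -1]
  [-1,  0, -1, -1,  3]
Characteristic polynomial: det(λI − L) = λ(λ² − 5λ + 3)(λ² − 5λ + 5).
Roots: λ = 0; (λ² − 5λ + 3) = 0 ⇒ λ = (5 ± √13)/2 ≈ 0.6972, 4.3028; (λ² − 5λ + 5) = 0 ⇒ λ = (5 ± √5)/2 ≈ 1.382, 3.618.
(Check: the roots sum (with multiplicity) to 10, matching trace L = Σdeg = 2·5 = 10.)
Laplacian eigenvalues: [0.0, 0.6972, 1.382, 3.618, 4.3028]. Algebraic connectivity (smallest non-zero eigenvalue) = 0.6972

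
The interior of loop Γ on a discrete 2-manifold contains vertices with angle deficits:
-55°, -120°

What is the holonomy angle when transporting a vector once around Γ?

Holonomy = total enclosed curvature = (-55°) + (-120°) = -175°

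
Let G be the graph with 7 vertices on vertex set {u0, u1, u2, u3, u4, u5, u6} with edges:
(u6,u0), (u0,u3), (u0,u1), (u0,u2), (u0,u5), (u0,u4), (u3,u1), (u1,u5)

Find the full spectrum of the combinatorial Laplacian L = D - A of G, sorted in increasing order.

Degrees: deg(u0) = 6, deg(u1) = 3, deg(u2) = 1, deg(u3) = 2, deg(u4) = 1, deg(u5) = 2, deg(u6) = 1.
L = D − A with rows/columns ordered (u0, u1, u2, u3, u4, u5, u6):
  [ 6, -1, -1, -1, -1, -1, -1]
  [-1,  3,  0, -1,  0, -1,  0]
  [-1,  0,  1,  0,  0,  0,  0]
  [-1, -1,  0,  2,  0,  0,  0]
  [-1,  0,  0,  0,  1,  0,  0]
  [-1, -1,  0,  0,  0,  2,  0]
  [-1,  0,  0,  0,  0,  0,  1]
Characteristic polynomial: det(λI − L) = λ(λ − 1)³(λ − 2)(λ − 4)(λ − 7).
Roots: λ = 0; (λ − 1) = 0 ⇒ λ = 1 (multiplicity 3); (λ − 2) = 0 ⇒ λ = 2; (λ − 4) = 0 ⇒ λ = 4; (λ − 7) = 0 ⇒ λ = 7.
(Check: the roots sum (with multiplicity) to 16, matching trace L = Σdeg = 2·8 = 16.)
Laplacian eigenvalues (increasing order): [0.0, 1.0, 1.0, 1.0, 2.0, 4.0, 7.0]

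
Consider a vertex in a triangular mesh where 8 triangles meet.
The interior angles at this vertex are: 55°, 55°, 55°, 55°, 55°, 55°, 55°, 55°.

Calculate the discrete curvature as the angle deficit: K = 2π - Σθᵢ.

Sum of angles = 440°. K = 360° - 440° = -80°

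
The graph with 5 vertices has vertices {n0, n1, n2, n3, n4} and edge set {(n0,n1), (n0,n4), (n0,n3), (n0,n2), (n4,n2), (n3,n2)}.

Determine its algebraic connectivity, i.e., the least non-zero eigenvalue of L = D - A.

Degrees: deg(n0) = 4, deg(n1) = 1, deg(n2) = 3, deg(n3) = 2, deg(n4) = 2.
L = D − A with rows/columns ordered (n0, n1, n2, n3, n4):
  [ 4, -1, -1, -1, -1]
  [-1,  1,  0,  0,  0]
  [-1,  0,  3, -1, -1]
  [-1,  0, -1,  2,  0]
  [-1,  0, -1,  0,  2]
Characteristic polynomial: det(λI − L) = λ(λ − 1)(λ − 2)(λ − 4)(λ − 5).
Roots: λ = 0; (λ − 1) = 0 ⇒ λ = 1; (λ − 2) = 0 ⇒ λ = 2; (λ − 4) = 0 ⇒ λ = 4; (λ − 5) = 0 ⇒ λ = 5.
(Check: the roots sum (with multiplicity) to 12, matching trace L = Σdeg = 2·6 = 12.)
Laplacian eigenvalues: [0.0, 1.0, 2.0, 4.0, 5.0]. Algebraic connectivity (smallest non-zero eigenvalue) = 1.0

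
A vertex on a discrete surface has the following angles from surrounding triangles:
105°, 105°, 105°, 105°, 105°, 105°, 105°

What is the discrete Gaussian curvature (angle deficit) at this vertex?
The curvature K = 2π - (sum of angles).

Sum of angles = 735°. K = 360° - 735° = -375°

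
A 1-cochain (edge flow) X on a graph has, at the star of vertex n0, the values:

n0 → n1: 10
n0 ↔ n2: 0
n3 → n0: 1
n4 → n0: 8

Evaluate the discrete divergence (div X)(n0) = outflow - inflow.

Divergence = sum of outgoing flows = 10 + 0 + (-1) + (-8) = 1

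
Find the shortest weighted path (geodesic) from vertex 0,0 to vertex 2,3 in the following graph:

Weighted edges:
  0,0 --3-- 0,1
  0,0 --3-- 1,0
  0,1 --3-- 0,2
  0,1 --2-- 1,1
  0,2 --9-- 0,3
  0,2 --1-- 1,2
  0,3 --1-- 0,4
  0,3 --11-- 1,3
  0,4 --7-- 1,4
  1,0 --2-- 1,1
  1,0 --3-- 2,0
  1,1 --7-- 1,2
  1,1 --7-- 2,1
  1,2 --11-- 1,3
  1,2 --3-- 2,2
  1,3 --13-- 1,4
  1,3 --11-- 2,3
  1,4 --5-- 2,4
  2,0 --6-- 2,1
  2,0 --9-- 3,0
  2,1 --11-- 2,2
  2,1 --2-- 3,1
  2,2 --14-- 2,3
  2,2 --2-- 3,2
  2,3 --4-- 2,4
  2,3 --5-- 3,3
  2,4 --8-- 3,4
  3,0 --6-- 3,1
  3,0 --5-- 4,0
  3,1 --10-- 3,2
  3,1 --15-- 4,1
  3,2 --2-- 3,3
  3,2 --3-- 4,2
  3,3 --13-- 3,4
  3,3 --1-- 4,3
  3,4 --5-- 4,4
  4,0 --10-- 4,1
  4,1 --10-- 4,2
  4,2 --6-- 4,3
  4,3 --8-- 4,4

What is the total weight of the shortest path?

Shortest path: 0,0 → 0,1 → 0,2 → 1,2 → 2,2 → 3,2 → 3,3 → 2,3, total weight = 19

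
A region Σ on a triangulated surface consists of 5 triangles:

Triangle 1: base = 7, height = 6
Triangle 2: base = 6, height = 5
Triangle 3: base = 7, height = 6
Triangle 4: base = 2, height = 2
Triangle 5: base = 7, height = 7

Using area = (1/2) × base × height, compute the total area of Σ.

(1/2)×7×6 + (1/2)×6×5 + (1/2)×7×6 + (1/2)×2×2 + (1/2)×7×7 = 83.5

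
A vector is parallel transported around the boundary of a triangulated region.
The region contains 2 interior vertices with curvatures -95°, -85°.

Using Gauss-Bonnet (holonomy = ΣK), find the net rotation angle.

Holonomy = total enclosed curvature = (-95°) + (-85°) = -180°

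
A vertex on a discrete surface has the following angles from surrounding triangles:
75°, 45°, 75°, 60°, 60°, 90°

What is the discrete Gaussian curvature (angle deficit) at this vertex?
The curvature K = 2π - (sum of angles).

Sum of angles = 405°. K = 360° - 405° = -45° = -π/4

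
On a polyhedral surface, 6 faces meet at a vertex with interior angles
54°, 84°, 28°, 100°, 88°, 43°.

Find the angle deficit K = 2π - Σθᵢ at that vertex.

Sum of angles = 397°. K = 360° - 397° = -37° = -37π/180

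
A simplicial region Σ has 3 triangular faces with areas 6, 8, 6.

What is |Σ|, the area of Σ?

6 + 8 + 6 = 20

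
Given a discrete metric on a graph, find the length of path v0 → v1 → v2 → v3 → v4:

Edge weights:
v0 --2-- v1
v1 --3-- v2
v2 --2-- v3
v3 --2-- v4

Arc length = 2 + 3 + 2 + 2 = 9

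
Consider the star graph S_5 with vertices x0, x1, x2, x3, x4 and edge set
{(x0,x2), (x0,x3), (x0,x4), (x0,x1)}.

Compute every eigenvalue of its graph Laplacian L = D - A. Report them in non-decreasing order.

The star S_5 is the complete bipartite graph K_{1,4} (one hub of degree 4, 4 leaves of degree 1). The Laplacian spectrum of K_{p,q} is 0, p (multiplicity q−1), q (multiplicity p−1), p+q. With p = 1, q = 4: 0 once, 1 with multiplicity 3, and 5 once. (Check: trace L = sum of degrees = 8 = 3·1 + 5.)
Laplacian eigenvalues (increasing order): [0.0, 1.0, 1.0, 1.0, 5.0]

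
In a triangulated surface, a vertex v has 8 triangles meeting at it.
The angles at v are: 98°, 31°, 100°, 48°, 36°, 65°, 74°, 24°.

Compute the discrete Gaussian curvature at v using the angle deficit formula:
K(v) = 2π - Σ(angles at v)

Sum of angles = 476°. K = 360° - 476° = -116° = -29π/45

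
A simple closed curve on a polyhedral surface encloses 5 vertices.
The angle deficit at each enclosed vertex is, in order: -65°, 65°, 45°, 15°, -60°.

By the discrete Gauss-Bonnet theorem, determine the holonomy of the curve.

Holonomy = total enclosed curvature = (-65°) + 65° + 45° + 15° + (-60°) = 0°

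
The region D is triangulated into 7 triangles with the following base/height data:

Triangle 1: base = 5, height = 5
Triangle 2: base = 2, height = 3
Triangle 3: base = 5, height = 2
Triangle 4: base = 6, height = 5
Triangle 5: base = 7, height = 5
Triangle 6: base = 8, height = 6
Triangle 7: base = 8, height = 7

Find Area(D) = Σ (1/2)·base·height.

(1/2)×5×5 + (1/2)×2×3 + (1/2)×5×2 + (1/2)×6×5 + (1/2)×7×5 + (1/2)×8×6 + (1/2)×8×7 = 105.0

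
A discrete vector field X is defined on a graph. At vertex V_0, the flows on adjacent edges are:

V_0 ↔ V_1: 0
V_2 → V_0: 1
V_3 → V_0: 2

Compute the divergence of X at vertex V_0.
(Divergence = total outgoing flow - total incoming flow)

Divergence = sum of outgoing flows = 0 + (-1) + (-2) = -3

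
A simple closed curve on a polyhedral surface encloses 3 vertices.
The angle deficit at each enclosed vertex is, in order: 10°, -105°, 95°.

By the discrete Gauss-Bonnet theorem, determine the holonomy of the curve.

Holonomy = total enclosed curvature = 10° + (-105°) + 95° = 0°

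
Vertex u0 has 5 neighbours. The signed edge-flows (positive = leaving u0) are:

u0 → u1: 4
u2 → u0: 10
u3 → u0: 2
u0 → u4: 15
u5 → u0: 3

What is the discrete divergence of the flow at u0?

Divergence = sum of outgoing flows = 4 + (-10) + (-2) + 15 + (-3) = 4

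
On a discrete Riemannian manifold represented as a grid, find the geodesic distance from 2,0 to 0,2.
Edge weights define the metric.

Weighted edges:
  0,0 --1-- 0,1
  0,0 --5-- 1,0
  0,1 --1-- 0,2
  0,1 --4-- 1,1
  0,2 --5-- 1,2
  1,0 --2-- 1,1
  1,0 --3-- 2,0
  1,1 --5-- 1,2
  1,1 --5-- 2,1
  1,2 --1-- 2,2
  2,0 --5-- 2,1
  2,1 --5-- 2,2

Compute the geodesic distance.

Shortest path: 2,0 → 1,0 → 1,1 → 0,1 → 0,2, total weight = 10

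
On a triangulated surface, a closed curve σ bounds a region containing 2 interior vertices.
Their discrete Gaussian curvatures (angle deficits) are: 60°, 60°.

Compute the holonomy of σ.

Holonomy = total enclosed curvature = 60° + 60° = 120°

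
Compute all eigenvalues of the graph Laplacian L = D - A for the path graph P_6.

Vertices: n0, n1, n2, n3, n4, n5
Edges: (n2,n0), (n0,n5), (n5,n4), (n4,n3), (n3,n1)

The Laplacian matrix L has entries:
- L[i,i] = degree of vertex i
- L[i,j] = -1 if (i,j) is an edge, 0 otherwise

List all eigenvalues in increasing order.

The path graph P_n has Laplacian eigenvalues λ_k = 2 − 2cos(kπ/n), k = 0, 1, …, n−1. Here n = 6:
k=0: 2 − 2cos(0) = 0.0; k=1: 2 − 2cos(π/6) = 0.2679; k=2: 2 − 2cos(π/3) = 1.0; k=3: 2 − 2cos(π/2) = 2.0; k=4: 2 − 2cos(2π/3) = 3.0; k=5: 2 − 2cos(5π/6) = 3.7321.
Laplacian eigenvalues (increasing order): [0.0, 0.2679, 1.0, 2.0, 3.0, 3.7321]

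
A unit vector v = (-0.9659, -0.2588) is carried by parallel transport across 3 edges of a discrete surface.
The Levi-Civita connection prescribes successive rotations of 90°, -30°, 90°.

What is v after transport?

Total rotation: 90° + (-30°) + 90° = 150°. Final vector: (0.9659, -0.2588)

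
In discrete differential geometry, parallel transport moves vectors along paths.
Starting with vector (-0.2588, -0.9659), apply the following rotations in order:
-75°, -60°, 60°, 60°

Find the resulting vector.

Total rotation: (-75°) + (-60°) + 60° + 60° = -15°. Final vector: (-0.5000, -0.8660)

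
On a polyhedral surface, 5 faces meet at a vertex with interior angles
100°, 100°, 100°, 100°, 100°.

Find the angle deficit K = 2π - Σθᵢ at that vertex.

Sum of angles = 500°. K = 360° - 500° = -140° = -7π/9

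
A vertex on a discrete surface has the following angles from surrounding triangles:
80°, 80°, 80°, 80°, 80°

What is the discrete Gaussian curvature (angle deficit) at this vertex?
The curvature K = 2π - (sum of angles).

Sum of angles = 400°. K = 360° - 400° = -40°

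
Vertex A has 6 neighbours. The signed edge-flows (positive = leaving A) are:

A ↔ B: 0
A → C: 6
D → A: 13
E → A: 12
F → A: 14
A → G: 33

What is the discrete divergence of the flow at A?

Divergence = sum of outgoing flows = 0 + 6 + (-13) + (-12) + (-14) + 33 = 0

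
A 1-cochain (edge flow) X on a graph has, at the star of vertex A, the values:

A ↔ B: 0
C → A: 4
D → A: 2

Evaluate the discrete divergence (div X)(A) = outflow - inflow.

Divergence = sum of outgoing flows = 0 + (-4) + (-2) = -6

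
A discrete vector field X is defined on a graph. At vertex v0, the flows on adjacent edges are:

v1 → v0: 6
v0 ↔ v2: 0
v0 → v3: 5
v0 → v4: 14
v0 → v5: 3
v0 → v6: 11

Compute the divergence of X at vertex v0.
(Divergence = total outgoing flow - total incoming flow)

Divergence = sum of outgoing flows = (-6) + 0 + 5 + 14 + 3 + 11 = 27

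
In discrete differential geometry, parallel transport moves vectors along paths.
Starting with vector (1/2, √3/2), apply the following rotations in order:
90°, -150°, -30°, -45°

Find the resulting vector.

Total rotation: 90° + (-150°) + (-30°) + (-45°) = -135°. Final vector: (0.2588, -0.9659)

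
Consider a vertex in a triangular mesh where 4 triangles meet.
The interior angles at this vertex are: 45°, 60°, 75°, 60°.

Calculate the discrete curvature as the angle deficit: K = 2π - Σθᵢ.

Sum of angles = 240°. K = 360° - 240° = 120° = 2π/3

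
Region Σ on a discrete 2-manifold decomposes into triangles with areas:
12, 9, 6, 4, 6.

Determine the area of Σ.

12 + 9 + 6 + 4 + 6 = 37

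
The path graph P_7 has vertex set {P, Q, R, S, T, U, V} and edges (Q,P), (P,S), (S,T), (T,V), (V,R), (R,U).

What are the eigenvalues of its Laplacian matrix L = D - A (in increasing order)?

The path graph P_n has Laplacian eigenvalues λ_k = 2 − 2cos(kπ/n), k = 0, 1, …, n−1. Here n = 7:
k=0: 2 − 2cos(0) = 0.0; k=1: 2 − 2cos(π/7) = 0.1981; k=2: 2 − 2cos(2π/7) = 0.753; k=3: 2 − 2cos(3π/7) = 1.555; k=4: 2 − 2cos(4π/7) = 2.445; k=5: 2 − 2cos(5π/7) = 3.247; k=6: 2 − 2cos(6π/7) = 3.8019.
Laplacian eigenvalues (increasing order): [0.0, 0.1981, 0.753, 1.555, 2.445, 3.247, 3.8019]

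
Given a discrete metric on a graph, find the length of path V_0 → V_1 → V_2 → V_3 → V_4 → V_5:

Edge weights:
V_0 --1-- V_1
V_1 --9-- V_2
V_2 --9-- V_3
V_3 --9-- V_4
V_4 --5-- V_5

Arc length = 1 + 9 + 9 + 9 + 5 = 33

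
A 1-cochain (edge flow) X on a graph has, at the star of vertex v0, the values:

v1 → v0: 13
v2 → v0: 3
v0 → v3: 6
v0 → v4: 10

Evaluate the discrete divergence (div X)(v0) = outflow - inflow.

Divergence = sum of outgoing flows = (-13) + (-3) + 6 + 10 = 0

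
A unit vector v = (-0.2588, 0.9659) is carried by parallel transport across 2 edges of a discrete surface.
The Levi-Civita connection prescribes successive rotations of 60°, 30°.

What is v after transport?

Total rotation: 60° + 30° = 90°. Final vector: (-0.9659, -0.2588)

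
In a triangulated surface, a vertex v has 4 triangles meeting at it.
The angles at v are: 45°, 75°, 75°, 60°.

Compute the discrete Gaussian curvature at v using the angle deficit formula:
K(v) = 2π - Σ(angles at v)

Sum of angles = 255°. K = 360° - 255° = 105°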